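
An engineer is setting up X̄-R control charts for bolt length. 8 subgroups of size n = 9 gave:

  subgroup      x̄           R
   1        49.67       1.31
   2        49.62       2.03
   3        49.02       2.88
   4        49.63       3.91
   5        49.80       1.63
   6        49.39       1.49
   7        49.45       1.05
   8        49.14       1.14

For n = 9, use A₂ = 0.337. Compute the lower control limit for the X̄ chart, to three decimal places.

48.815

X̄̄ = (49.67 + 49.62 + 49.02 + 49.63 + 49.80 + 49.39 + 49.45 + 49.14) / 8 = 395.7200 / 8 = 49.4650
R̄ = (1.31 + 2.03 + 2.88 + 3.91 + 1.63 + 1.49 + 1.05 + 1.14) / 8 = 15.4400 / 8 = 1.9300
LCL = X̄̄ − A₂·R̄ = 49.4650 − 0.337 × 1.9300 = 48.8146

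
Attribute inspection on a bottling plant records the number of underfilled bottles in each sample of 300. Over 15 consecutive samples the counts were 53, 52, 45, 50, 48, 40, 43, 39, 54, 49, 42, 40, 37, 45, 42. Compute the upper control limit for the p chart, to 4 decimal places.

p̄ = Σdᵢ / (k·n) = 679 / (15 × 300) = 0.15089
UCL = p̄ + 3·√(p̄(1−p̄)/n) = 0.15089 + 3 × √(0.15089×0.84911/300) = 0.15089 + 3 × 0.02067 = 0.21289

0.2129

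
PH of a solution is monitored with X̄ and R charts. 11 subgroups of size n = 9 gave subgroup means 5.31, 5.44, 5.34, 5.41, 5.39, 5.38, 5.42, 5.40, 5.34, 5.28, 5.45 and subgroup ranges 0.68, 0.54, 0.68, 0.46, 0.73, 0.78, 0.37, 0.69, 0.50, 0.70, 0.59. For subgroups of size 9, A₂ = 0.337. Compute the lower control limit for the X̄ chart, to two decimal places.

X̄̄ = (5.31 + 5.44 + 5.34 + 5.41 + 5.39 + 5.38 + 5.42 + 5.40 + 5.34 + 5.28 + 5.45) / 11 = 59.1600 / 11 = 5.3782
R̄ = (0.68 + 0.54 + 0.68 + 0.46 + 0.73 + 0.78 + 0.37 + 0.69 + 0.50 + 0.70 + 0.59) / 11 = 6.7200 / 11 = 0.6109
LCL = X̄̄ − A₂·R̄ = 5.3782 − 0.337 × 0.6109 = 5.1723

5.17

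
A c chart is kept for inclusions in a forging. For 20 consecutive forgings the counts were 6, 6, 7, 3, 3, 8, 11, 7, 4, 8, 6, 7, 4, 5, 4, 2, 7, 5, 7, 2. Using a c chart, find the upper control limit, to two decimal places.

12.70

c̄ = (6 + 6 + 7 + 3 + 3 + 8 + 11 + 7 + 4 + 8 + 6 + 7 + 4 + 5 + 4 + 2 + 7 + 5 + 7 + 2) / 20 = 112 / 20 = 5.6000
UCL = c̄ + 3√c̄ = 5.6000 + 3 × √5.6000 = 5.6000 + 3 × 2.3664 = 12.6993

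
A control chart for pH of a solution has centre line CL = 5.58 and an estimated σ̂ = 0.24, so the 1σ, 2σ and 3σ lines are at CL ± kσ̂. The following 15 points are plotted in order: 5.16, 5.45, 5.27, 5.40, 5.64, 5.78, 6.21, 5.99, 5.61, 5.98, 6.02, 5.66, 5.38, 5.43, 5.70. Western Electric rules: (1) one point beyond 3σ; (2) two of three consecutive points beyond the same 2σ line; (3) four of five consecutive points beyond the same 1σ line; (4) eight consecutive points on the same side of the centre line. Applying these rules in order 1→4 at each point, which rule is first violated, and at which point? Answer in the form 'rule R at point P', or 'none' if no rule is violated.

rule 3 at point 11

Zone of each point (C = within 1σ̂, B = 1σ̂–2σ̂, A = 2σ̂–3σ̂, * = beyond 3σ̂; sign = side of CL): 1:-B, 2:-C, 3:-B, 4:-C, 5:+C, 6:+C, 7:+A, 8:+B, 9:+C, 10:+B, 11:+B, 12:+C, 13:-C, 14:-C, 15:+C
Rule 3 (four of five consecutive points beyond the same 1σ limit) is satisfied at point 11.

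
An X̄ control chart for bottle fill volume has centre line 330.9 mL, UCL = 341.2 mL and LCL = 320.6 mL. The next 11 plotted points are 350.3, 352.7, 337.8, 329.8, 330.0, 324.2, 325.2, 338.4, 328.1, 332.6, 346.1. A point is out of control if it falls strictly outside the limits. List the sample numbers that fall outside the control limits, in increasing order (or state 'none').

Compare each point to [320.6, 341.2]: sample 1 = 350.3 > UCL; sample 2 = 352.7 > UCL; sample 11 = 346.1 > UCL.

1, 2, 11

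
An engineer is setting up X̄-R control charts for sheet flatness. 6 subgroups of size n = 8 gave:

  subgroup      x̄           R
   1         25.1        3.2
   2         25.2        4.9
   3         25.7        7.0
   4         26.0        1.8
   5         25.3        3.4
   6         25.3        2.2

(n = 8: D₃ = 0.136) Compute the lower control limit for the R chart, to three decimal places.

R̄ = (3.2 + 4.9 + 7.0 + 1.8 + 3.4 + 2.2) / 6 = 22.5000 / 6 = 3.7500
LCL_R = D₃·R̄ = 0.136 × 3.7500 = 0.5100

0.510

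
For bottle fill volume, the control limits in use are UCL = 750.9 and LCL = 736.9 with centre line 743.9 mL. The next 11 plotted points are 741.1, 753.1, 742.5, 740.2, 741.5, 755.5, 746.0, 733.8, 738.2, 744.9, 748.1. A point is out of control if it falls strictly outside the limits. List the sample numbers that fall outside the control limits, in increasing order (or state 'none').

Compare each point to [736.9, 750.9]: sample 2 = 753.1 > UCL; sample 6 = 755.5 > UCL; sample 8 = 733.8 < LCL.

2, 6, 8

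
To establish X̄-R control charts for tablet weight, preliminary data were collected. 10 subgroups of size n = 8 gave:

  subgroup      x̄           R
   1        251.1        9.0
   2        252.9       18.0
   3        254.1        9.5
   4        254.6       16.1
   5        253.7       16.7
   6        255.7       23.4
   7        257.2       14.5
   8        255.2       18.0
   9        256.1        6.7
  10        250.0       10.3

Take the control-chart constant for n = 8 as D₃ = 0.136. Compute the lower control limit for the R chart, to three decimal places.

R̄ = (9.0 + 18.0 + 9.5 + 16.1 + 16.7 + 23.4 + 14.5 + 18.0 + 6.7 + 10.3) / 10 = 142.2000 / 10 = 14.2200
LCL_R = D₃·R̄ = 0.136 × 14.2200 = 1.9339

1.934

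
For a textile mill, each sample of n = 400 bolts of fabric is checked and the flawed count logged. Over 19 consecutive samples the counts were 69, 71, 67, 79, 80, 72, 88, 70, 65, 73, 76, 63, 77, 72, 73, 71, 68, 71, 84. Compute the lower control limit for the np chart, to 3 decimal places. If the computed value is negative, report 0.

p̄ = Σdᵢ / (k·n) = 1389 / (19 × 400) = 0.18276
LCL = np̄ − 3·√(np̄(1−p̄)) = 73.1053 − 3 × 7.7294 = 49.9169

49.917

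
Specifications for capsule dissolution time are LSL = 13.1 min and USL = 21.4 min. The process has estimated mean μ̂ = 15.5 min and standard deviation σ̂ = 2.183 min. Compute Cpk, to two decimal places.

Cpu = (USL − μ̂) / (3σ̂) = (21.4 − 15.5) / (3 × 2.183) = 0.9009; Cpl = (μ̂ − LSL) / (3σ̂) = (15.5 − 13.1) / (3 × 2.183) = 0.3665; Cpk = min(Cpu, Cpl) = 0.3665

0.37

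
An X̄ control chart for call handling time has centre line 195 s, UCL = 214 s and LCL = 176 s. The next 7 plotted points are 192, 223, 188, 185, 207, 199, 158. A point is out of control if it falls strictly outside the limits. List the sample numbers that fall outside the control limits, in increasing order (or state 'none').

2, 7

Compare each point to [176, 214]: sample 2 = 223 > UCL; sample 7 = 158 < LCL.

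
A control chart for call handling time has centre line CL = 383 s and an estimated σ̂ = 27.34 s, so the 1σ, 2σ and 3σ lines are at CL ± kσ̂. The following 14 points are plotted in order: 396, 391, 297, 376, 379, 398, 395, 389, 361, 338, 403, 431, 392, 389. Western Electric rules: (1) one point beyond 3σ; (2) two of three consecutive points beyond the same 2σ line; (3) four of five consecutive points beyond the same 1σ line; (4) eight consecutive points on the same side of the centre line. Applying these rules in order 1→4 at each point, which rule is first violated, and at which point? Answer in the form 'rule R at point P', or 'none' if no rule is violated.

Zone of each point (C = within 1σ̂, B = 1σ̂–2σ̂, A = 2σ̂–3σ̂, * = beyond 3σ̂; sign = side of CL): 1:+C, 2:+C, 3:-*, 4:-C, 5:-C, 6:+C, 7:+C, 8:+C, 9:-C, 10:-B, 11:+C, 12:+B, 13:+C, 14:+C
Rule 1 (one point beyond the 3σ limits) is satisfied at point 3.

rule 1 at point 3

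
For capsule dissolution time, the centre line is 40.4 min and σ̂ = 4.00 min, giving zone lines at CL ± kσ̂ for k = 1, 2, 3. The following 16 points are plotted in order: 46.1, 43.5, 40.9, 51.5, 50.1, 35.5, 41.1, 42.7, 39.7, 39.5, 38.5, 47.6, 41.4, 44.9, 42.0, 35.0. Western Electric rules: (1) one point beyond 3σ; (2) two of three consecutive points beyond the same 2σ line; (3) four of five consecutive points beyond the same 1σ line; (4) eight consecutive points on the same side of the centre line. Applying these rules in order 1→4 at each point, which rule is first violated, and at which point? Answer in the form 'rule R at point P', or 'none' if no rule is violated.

rule 2 at point 5

Zone of each point (C = within 1σ̂, B = 1σ̂–2σ̂, A = 2σ̂–3σ̂, * = beyond 3σ̂; sign = side of CL): 1:+B, 2:+C, 3:+C, 4:+A, 5:+A, 6:-B, 7:+C, 8:+C, 9:-C, 10:-C, 11:-C, 12:+B, 13:+C, 14:+B, 15:+C, 16:-B
Rule 2 (two of three consecutive points beyond the same 2σ limit) is satisfied at point 5.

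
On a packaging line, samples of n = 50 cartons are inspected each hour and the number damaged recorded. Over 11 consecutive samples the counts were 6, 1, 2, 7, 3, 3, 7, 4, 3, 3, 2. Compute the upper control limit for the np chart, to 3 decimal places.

9.299

p̄ = Σdᵢ / (k·n) = 41 / (11 × 50) = 0.07455
UCL = np̄ + 3·√(np̄(1−p̄)) = 3.7273 + 3 × √(3.7273×0.92545) = 3.7273 + 3 × 1.8573 = 9.2991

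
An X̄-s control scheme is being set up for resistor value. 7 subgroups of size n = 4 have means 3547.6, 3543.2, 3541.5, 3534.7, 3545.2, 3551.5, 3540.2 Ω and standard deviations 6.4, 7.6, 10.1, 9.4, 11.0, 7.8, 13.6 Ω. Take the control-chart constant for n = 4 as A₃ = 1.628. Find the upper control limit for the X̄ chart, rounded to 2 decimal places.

X̄̄ = (3547.6 + 3543.2 + 3541.5 + 3534.7 + 3545.2 + 3551.5 + 3540.2) / 7 = 3543.4143
s̄ = (6.4 + 7.6 + 10.1 + 9.4 + 11.0 + 7.8 + 13.6) / 7 = 9.4143
UCL = X̄̄ + A₃·s̄ = 3543.4143 + 1.628 × 9.4143 = 3558.7407

3558.74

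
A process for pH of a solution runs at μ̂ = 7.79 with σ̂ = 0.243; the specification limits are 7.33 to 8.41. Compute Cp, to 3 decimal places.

0.741

Cp = (USL − LSL) / (6σ̂) = (8.41 − 7.33) / (6 × 0.243) = 1.0800 / 1.4580 = 0.7407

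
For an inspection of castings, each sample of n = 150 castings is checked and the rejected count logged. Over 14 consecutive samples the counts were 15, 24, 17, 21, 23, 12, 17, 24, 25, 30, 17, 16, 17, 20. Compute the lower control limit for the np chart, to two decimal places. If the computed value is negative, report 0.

p̄ = Σdᵢ / (k·n) = 278 / (14 × 150) = 0.13238
LCL = np̄ − 3·√(np̄(1−p̄)) = 19.8571 − 3 × 4.1507 = 7.4050

7.40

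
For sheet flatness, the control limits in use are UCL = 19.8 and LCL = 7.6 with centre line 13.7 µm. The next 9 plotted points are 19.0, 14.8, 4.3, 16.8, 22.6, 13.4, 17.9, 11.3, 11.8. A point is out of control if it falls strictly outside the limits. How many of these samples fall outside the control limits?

Compare each point to [7.6, 19.8]: sample 3 = 4.3 < LCL; sample 5 = 22.6 > UCL.

2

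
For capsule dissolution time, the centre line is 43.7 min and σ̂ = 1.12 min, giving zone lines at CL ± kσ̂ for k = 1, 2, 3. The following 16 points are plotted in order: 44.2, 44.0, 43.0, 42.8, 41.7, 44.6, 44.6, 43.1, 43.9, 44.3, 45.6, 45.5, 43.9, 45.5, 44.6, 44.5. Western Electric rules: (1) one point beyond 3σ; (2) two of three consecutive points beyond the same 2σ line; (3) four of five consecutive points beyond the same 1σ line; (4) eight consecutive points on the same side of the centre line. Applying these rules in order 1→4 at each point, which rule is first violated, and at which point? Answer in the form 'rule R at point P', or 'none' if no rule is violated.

Zone of each point (C = within 1σ̂, B = 1σ̂–2σ̂, A = 2σ̂–3σ̂, * = beyond 3σ̂; sign = side of CL): 1:+C, 2:+C, 3:-C, 4:-C, 5:-B, 6:+C, 7:+C, 8:-C, 9:+C, 10:+C, 11:+B, 12:+B, 13:+C, 14:+B, 15:+C, 16:+C
Rule 4 (eight consecutive points on the same side of the centre line) is satisfied at point 16.

rule 4 at point 16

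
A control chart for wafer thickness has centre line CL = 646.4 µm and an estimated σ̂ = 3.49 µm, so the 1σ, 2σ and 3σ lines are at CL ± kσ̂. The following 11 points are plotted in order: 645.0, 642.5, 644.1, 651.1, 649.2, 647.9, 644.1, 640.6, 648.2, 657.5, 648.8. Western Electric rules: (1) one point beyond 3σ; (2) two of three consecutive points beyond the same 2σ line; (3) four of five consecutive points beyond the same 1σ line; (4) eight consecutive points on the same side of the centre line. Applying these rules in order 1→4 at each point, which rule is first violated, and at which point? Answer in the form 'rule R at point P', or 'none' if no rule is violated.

Zone of each point (C = within 1σ̂, B = 1σ̂–2σ̂, A = 2σ̂–3σ̂, * = beyond 3σ̂; sign = side of CL): 1:-C, 2:-B, 3:-C, 4:+B, 5:+C, 6:+C, 7:-C, 8:-B, 9:+C, 10:+*, 11:+C
Rule 1 (one point beyond the 3σ limits) is satisfied at point 10.

rule 1 at point 10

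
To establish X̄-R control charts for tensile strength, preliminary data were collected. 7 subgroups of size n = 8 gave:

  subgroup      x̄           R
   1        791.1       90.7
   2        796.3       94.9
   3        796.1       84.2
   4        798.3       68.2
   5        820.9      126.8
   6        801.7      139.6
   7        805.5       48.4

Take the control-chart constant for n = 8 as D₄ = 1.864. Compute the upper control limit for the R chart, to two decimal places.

173.83

R̄ = (90.7 + 94.9 + 84.2 + 68.2 + 126.8 + 139.6 + 48.4) / 7 = 652.8000 / 7 = 93.2571
UCL_R = D₄·R̄ = 1.864 × 93.2571 = 173.8313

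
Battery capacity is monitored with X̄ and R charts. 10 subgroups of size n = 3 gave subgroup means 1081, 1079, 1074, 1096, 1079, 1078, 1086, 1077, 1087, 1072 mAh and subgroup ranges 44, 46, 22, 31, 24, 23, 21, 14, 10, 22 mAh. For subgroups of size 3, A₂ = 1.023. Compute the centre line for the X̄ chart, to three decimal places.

1080.900

X̄̄ = (1081 + 1079 + 1074 + 1096 + 1079 + 1078 + 1086 + 1077 + 1087 + 1072) / 10 = 10809.0000 / 10 = 1080.9000
CL = X̄̄ = 1080.9000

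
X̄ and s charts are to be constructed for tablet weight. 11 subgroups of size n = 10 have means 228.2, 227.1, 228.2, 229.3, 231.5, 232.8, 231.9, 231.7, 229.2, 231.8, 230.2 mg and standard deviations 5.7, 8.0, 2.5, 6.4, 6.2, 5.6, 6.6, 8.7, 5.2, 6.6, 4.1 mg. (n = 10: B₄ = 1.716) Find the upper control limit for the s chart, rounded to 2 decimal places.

10.23

s̄ = (5.7 + 8.0 + 2.5 + 6.4 + 6.2 + 5.6 + 6.6 + 8.7 + 5.2 + 6.6 + 4.1) / 11 = 5.9636
UCL_s = B₄·s̄ = 1.716 × 5.9636 = 10.2336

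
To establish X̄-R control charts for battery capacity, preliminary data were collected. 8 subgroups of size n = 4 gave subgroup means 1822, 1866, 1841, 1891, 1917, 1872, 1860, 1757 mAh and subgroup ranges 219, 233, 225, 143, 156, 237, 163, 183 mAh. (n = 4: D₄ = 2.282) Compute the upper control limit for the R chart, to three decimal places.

444.705

R̄ = (219 + 233 + 225 + 143 + 156 + 237 + 163 + 183) / 8 = 1559.0000 / 8 = 194.8750
UCL_R = D₄·R̄ = 2.282 × 194.8750 = 444.7047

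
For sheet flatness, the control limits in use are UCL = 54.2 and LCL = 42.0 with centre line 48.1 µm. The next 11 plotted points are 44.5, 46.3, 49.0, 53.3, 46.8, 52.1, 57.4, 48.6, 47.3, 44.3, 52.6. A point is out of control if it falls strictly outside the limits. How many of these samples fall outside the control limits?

1

Compare each point to [42.0, 54.2]: sample 7 = 57.4 > UCL.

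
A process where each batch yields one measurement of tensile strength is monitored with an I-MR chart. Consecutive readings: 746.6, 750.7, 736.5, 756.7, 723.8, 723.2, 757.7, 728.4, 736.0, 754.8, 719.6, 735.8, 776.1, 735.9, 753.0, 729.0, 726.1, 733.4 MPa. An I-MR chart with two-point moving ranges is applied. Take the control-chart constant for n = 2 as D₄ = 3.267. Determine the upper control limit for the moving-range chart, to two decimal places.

Moving ranges: 4.1, 14.2, 20.2, 32.9, 0.6, 34.5, 29.3, 7.6, 18.8, 35.2, 16.2, 40.3, 40.2, 17.1, 24.0, 2.9, 7.3; M̄R̄ = 345.4000 / 17 = 20.3176
UCL_MR = D₄·M̄R̄ = 3.267 × 20.3176 = 66.3778

66.38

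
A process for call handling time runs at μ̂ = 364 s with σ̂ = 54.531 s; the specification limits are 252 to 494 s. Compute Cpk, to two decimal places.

Cpu = (USL − μ̂) / (3σ̂) = (494 − 364) / (3 × 54.531) = 0.7947; Cpl = (μ̂ − LSL) / (3σ̂) = (364 − 252) / (3 × 54.531) = 0.6846; Cpk = min(Cpu, Cpl) = 0.6846

0.68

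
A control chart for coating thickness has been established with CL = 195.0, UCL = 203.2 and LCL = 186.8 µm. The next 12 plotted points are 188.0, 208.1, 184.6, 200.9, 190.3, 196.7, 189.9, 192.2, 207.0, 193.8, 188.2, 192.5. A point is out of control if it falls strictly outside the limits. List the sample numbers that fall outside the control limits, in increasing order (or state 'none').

Compare each point to [186.8, 203.2]: sample 2 = 208.1 > UCL; sample 3 = 184.6 < LCL; sample 9 = 207.0 > UCL.

2, 3, 9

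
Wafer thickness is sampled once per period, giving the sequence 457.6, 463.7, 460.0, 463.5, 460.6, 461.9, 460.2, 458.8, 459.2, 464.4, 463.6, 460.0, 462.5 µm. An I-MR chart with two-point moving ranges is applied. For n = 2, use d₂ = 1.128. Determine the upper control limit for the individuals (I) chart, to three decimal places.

468.567

X̄ = (457.6 + 463.7 + 460.0 + 463.5 + 460.6 + 461.9 + 460.2 + 458.8 + 459.2 + 464.4 + 463.6 + 460.0 + 462.5) / 13 = 461.2308
Moving ranges: 6.1, 3.7, 3.5, 2.9, 1.3, 1.7, 1.4, 0.4, 5.2, 0.8, 3.6, 2.5; M̄R̄ = 33.1000 / 12 = 2.7583
UCL = X̄ + 3·M̄R̄/d₂ = 461.2308 + 3 × 2.7583 / 1.128 = 468.5668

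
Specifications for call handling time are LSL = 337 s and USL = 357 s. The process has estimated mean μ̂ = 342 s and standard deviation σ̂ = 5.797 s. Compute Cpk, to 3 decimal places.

0.288

Cpu = (USL − μ̂) / (3σ̂) = (357 − 342) / (3 × 5.797) = 0.8625; Cpl = (μ̂ − LSL) / (3σ̂) = (342 − 337) / (3 × 5.797) = 0.2875; Cpk = min(Cpu, Cpl) = 0.2875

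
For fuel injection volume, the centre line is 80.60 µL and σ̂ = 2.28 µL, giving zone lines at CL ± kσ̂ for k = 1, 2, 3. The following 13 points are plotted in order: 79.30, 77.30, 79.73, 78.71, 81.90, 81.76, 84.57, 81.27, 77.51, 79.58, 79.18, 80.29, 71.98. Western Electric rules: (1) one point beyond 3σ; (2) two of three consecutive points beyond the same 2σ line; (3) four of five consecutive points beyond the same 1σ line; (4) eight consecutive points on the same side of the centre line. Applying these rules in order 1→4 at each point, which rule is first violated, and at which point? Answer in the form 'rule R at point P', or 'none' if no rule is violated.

Zone of each point (C = within 1σ̂, B = 1σ̂–2σ̂, A = 2σ̂–3σ̂, * = beyond 3σ̂; sign = side of CL): 1:-C, 2:-B, 3:-C, 4:-C, 5:+C, 6:+C, 7:+B, 8:+C, 9:-B, 10:-C, 11:-C, 12:-C, 13:-*
Rule 1 (one point beyond the 3σ limits) is satisfied at point 13.

rule 1 at point 13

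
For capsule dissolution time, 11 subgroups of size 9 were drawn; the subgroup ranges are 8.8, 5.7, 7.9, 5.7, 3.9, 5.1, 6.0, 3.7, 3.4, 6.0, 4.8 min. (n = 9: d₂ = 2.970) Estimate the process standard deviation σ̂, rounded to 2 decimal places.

R̄ = (8.8 + 5.7 + 7.9 + 5.7 + 3.9 + 5.1 + 6.0 + 3.7 + 3.4 + 6.0 + 4.8) / 11 = 5.5455
σ̂ = R̄ / d₂ = 5.5455 / 2.970 = 1.8672

1.87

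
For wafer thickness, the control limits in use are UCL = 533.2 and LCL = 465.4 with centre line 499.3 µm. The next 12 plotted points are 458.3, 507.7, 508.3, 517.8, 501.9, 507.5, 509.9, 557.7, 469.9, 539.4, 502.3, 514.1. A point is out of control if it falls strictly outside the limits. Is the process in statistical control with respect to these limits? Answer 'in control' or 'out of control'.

out of control

Compare each point to [465.4, 533.2]: sample 1 = 458.3 < LCL; sample 8 = 557.7 > UCL; sample 10 = 539.4 > UCL.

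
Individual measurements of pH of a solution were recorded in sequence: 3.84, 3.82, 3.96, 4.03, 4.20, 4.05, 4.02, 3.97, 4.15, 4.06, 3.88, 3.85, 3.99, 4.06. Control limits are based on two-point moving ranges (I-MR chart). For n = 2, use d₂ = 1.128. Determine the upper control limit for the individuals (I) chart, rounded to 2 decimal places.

X̄ = (3.84 + 3.82 + 3.96 + 4.03 + 4.20 + 4.05 + 4.02 + 3.97 + 4.15 + 4.06 + 3.88 + 3.85 + 3.99 + 4.06) / 14 = 3.9914
Moving ranges: 0.02, 0.14, 0.07, 0.17, 0.15, 0.03, 0.05, 0.18, 0.09, 0.18, 0.03, 0.14, 0.07; M̄R̄ = 1.3200 / 13 = 0.1015
UCL = X̄ + 3·M̄R̄/d₂ = 3.9914 + 3 × 0.1015 / 1.128 = 4.2615

4.26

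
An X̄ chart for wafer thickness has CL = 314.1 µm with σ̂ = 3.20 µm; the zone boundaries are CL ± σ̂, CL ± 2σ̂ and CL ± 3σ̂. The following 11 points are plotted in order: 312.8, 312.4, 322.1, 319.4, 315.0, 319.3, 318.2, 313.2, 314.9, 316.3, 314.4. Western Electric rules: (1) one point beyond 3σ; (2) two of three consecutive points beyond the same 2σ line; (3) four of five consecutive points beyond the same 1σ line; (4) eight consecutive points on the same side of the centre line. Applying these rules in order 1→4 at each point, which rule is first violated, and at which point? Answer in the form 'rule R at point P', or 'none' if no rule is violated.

Zone of each point (C = within 1σ̂, B = 1σ̂–2σ̂, A = 2σ̂–3σ̂, * = beyond 3σ̂; sign = side of CL): 1:-C, 2:-C, 3:+A, 4:+B, 5:+C, 6:+B, 7:+B, 8:-C, 9:+C, 10:+C, 11:+C
Rule 3 (four of five consecutive points beyond the same 1σ limit) is satisfied at point 7.

rule 3 at point 7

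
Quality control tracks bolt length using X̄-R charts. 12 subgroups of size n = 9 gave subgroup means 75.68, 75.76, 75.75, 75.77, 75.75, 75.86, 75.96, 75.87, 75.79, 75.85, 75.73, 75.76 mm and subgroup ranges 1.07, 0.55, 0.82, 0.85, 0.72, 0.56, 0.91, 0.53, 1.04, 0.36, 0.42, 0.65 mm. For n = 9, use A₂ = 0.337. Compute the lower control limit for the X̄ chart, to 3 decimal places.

75.556

X̄̄ = (75.68 + 75.76 + 75.75 + 75.77 + 75.75 + 75.86 + 75.96 + 75.87 + 75.79 + 75.85 + 75.73 + 75.76) / 12 = 909.5300 / 12 = 75.7942
R̄ = (1.07 + 0.55 + 0.82 + 0.85 + 0.72 + 0.56 + 0.91 + 0.53 + 1.04 + 0.36 + 0.42 + 0.65) / 12 = 8.4800 / 12 = 0.7067
LCL = X̄̄ − A₂·R̄ = 75.7942 − 0.337 × 0.7067 = 75.5560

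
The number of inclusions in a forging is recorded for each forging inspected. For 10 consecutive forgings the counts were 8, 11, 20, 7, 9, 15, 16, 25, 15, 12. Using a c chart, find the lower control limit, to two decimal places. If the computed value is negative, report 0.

c̄ = (8 + 11 + 20 + 7 + 9 + 15 + 16 + 25 + 15 + 12) / 10 = 138 / 10 = 13.8000
LCL = c̄ − 3√c̄ = 13.8000 − 3 × 3.7148 = 2.6555

2.66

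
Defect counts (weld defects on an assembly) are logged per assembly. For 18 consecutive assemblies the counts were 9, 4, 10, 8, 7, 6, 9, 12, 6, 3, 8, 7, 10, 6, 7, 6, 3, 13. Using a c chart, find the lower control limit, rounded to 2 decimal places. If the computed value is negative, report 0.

c̄ = (9 + 4 + 10 + 8 + 7 + 6 + 9 + 12 + 6 + 3 + 8 + 7 + 10 + 6 + 7 + 6 + 3 + 13) / 18 = 134 / 18 = 7.4444
LCL = c̄ − 3√c̄ = 7.4444 − 3 × 2.7285 = -0.7409 → 0 (cannot be negative)

0.00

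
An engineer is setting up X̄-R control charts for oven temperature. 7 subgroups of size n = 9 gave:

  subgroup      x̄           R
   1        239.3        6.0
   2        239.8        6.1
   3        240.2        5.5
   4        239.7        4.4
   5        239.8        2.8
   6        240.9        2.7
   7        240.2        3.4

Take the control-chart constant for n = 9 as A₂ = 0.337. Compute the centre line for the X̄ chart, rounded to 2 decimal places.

X̄̄ = (239.3 + 239.8 + 240.2 + 239.7 + 239.8 + 240.9 + 240.2) / 7 = 1679.9000 / 7 = 239.9857
CL = X̄̄ = 239.9857

239.99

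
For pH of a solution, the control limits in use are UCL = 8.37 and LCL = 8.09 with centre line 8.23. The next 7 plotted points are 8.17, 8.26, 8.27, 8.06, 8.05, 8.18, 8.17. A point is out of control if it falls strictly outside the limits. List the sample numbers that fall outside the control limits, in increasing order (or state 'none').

Compare each point to [8.09, 8.37]: sample 4 = 8.06 < LCL; sample 5 = 8.05 < LCL.

4, 5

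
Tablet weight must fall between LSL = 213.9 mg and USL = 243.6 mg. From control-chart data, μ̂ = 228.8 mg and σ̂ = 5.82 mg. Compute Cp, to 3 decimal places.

0.851

Cp = (USL − LSL) / (6σ̂) = (243.6 − 213.9) / (6 × 5.82) = 29.7000 / 34.9200 = 0.8505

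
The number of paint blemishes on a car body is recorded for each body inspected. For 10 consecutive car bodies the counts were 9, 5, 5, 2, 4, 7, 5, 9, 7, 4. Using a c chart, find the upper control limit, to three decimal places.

c̄ = (9 + 5 + 5 + 2 + 4 + 7 + 5 + 9 + 7 + 4) / 10 = 57 / 10 = 5.7000
UCL = c̄ + 3√c̄ = 5.7000 + 3 × √5.7000 = 5.7000 + 3 × 2.3875 = 12.8624

12.862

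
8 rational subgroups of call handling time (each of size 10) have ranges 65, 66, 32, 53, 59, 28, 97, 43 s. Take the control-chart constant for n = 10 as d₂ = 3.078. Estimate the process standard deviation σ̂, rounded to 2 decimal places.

R̄ = (65 + 66 + 32 + 53 + 59 + 28 + 97 + 43) / 8 = 55.3750
σ̂ = R̄ / d₂ = 55.3750 / 3.078 = 17.9906

17.99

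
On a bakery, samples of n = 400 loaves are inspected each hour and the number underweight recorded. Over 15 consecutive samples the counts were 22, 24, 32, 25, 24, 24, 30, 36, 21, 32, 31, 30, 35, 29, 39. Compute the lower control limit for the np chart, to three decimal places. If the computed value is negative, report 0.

13.391

p̄ = Σdᵢ / (k·n) = 434 / (15 × 400) = 0.07233
LCL = np̄ − 3·√(np̄(1−p̄)) = 28.9333 − 3 × 5.1808 = 13.3910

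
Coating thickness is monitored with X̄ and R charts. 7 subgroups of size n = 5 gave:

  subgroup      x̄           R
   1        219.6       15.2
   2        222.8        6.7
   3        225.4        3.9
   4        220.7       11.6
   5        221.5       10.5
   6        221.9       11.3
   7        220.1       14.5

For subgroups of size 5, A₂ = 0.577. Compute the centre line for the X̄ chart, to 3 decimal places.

X̄̄ = (219.6 + 222.8 + 225.4 + 220.7 + 221.5 + 221.9 + 220.1) / 7 = 1552.0000 / 7 = 221.7143
CL = X̄̄ = 221.7143

221.714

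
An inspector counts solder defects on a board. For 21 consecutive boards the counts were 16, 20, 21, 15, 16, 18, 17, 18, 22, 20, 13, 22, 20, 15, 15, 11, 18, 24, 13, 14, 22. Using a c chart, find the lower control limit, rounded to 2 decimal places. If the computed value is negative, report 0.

5.03

c̄ = (16 + 20 + 21 + 15 + 16 + 18 + 17 + 18 + 22 + 20 + 13 + 22 + 20 + 15 + 15 + 11 + 18 + 24 + 13 + 14 + 22) / 21 = 370 / 21 = 17.6190
LCL = c̄ − 3√c̄ = 17.6190 − 3 × 4.1975 = 5.0265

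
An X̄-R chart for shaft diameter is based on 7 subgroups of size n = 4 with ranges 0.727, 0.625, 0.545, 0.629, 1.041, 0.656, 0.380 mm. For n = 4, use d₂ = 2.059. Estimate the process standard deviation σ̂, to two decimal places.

R̄ = (0.727 + 0.625 + 0.545 + 0.629 + 1.041 + 0.656 + 0.380) / 7 = 0.6576
σ̂ = R̄ / d₂ = 0.6576 / 2.059 = 0.3194

0.32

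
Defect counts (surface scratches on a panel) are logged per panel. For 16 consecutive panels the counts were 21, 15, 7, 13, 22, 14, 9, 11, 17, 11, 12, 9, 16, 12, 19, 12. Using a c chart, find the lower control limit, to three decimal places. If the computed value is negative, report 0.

2.626

c̄ = (21 + 15 + 7 + 13 + 22 + 14 + 9 + 11 + 17 + 11 + 12 + 9 + 16 + 12 + 19 + 12) / 16 = 220 / 16 = 13.7500
LCL = c̄ − 3√c̄ = 13.7500 − 3 × 3.7081 = 2.6257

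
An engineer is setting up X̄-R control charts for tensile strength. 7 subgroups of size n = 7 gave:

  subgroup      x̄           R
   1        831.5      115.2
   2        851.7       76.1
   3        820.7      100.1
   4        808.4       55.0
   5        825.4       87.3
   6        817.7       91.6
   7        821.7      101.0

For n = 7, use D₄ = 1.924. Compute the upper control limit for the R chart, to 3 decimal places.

R̄ = (115.2 + 76.1 + 100.1 + 55.0 + 87.3 + 91.6 + 101.0) / 7 = 626.3000 / 7 = 89.4714
UCL_R = D₄·R̄ = 1.924 × 89.4714 = 172.1430

172.143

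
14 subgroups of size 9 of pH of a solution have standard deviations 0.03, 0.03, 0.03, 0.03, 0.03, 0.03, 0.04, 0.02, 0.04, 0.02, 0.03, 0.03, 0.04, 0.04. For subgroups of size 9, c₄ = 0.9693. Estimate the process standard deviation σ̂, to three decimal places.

0.032

s̄ = (0.03 + 0.03 + 0.03 + 0.03 + 0.03 + 0.03 + 0.04 + 0.02 + 0.04 + 0.02 + 0.03 + 0.03 + 0.04 + 0.04) / 14 = 0.0314
σ̂ = s̄ / c₄ = 0.0314 / 0.9693 = 0.0324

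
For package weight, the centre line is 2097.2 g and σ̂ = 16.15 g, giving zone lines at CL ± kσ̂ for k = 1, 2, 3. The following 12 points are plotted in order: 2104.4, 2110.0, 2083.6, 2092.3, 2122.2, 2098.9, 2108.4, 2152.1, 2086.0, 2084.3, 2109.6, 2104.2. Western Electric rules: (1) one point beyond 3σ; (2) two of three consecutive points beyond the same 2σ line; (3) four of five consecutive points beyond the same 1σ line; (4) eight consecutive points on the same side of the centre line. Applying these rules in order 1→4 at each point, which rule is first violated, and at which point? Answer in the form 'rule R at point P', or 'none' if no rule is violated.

rule 1 at point 8

Zone of each point (C = within 1σ̂, B = 1σ̂–2σ̂, A = 2σ̂–3σ̂, * = beyond 3σ̂; sign = side of CL): 1:+C, 2:+C, 3:-C, 4:-C, 5:+B, 6:+C, 7:+C, 8:+*, 9:-C, 10:-C, 11:+C, 12:+C
Rule 1 (one point beyond the 3σ limits) is satisfied at point 8.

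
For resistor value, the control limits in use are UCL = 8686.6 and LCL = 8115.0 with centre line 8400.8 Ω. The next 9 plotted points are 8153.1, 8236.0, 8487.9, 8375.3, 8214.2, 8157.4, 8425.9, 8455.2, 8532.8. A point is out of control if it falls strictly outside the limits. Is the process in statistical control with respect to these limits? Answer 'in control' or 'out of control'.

in control

All 9 points lie within [8115.0, 8686.6].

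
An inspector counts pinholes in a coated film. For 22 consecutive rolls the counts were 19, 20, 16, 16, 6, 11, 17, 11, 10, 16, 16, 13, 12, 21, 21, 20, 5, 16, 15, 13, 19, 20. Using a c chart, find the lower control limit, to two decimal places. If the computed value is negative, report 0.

c̄ = (19 + 20 + 16 + 16 + 6 + 11 + 17 + 11 + 10 + 16 + 16 + 13 + 12 + 21 + 21 + 20 + 5 + 16 + 15 + 13 + 19 + 20) / 22 = 333 / 22 = 15.1364
LCL = c̄ − 3√c̄ = 15.1364 − 3 × 3.8905 = 3.4647

3.46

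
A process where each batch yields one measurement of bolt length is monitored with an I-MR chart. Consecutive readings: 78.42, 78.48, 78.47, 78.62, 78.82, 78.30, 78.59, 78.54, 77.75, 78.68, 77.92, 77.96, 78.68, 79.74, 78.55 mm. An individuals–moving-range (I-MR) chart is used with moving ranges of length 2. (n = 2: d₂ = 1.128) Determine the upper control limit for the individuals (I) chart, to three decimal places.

X̄ = (78.42 + 78.48 + 78.47 + 78.62 + 78.82 + 78.30 + 78.59 + 78.54 + 77.75 + 78.68 + 77.92 + 77.96 + 78.68 + 79.74 + 78.55) / 15 = 78.5013
Moving ranges: 0.06, 0.01, 0.15, 0.20, 0.52, 0.29, 0.05, 0.79, 0.93, 0.76, 0.04, 0.72, 1.06, 1.19; M̄R̄ = 6.7700 / 14 = 0.4836
UCL = X̄ + 3·M̄R̄/d₂ = 78.5013 + 3 × 0.4836 / 1.128 = 79.7874

79.787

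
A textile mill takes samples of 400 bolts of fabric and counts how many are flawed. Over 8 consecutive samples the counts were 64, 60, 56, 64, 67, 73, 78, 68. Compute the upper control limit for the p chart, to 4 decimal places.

p̄ = Σdᵢ / (k·n) = 530 / (8 × 400) = 0.16562
UCL = p̄ + 3·√(p̄(1−p̄)/n) = 0.16562 + 3 × √(0.16562×0.83437/400) = 0.16562 + 3 × 0.01859 = 0.22139

0.2214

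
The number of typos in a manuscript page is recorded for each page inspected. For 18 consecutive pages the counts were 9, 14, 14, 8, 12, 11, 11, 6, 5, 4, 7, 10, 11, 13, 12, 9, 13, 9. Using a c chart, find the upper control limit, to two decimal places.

c̄ = (9 + 14 + 14 + 8 + 12 + 11 + 11 + 6 + 5 + 4 + 7 + 10 + 11 + 13 + 12 + 9 + 13 + 9) / 18 = 178 / 18 = 9.8889
UCL = c̄ + 3√c̄ = 9.8889 + 3 × √9.8889 = 9.8889 + 3 × 3.1447 = 19.3229

19.32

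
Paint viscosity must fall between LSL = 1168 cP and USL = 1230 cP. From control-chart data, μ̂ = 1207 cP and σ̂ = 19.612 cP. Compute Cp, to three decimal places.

Cp = (USL − LSL) / (6σ̂) = (1230 − 1168) / (6 × 19.612) = 62.0000 / 117.6720 = 0.5269

0.527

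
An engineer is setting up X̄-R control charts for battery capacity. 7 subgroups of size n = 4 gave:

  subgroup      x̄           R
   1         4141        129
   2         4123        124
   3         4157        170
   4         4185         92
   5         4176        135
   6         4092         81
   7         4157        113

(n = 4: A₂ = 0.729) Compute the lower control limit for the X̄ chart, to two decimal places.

4059.39

X̄̄ = (4141 + 4123 + 4157 + 4185 + 4176 + 4092 + 4157) / 7 = 29031.0000 / 7 = 4147.2857
R̄ = (129 + 124 + 170 + 92 + 135 + 81 + 113) / 7 = 844.0000 / 7 = 120.5714
LCL = X̄̄ − A₂·R̄ = 4147.2857 − 0.729 × 120.5714 = 4059.3891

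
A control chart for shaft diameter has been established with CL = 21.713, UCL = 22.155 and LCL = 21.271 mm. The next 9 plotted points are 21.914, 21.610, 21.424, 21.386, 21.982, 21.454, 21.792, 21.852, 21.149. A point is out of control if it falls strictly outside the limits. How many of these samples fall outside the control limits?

1

Compare each point to [21.271, 22.155]: sample 9 = 21.149 < LCL.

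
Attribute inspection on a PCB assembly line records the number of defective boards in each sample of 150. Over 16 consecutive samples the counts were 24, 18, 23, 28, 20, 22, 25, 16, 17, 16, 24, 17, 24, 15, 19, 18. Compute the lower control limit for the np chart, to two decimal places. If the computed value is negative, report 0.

7.79

p̄ = Σdᵢ / (k·n) = 326 / (16 × 150) = 0.13583
LCL = np̄ − 3·√(np̄(1−p̄)) = 20.3750 − 3 × 4.1961 = 7.7866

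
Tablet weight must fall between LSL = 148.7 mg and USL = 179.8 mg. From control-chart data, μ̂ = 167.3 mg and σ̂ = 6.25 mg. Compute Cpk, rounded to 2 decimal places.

Cpu = (USL − μ̂) / (3σ̂) = (179.8 − 167.3) / (3 × 6.25) = 0.6667; Cpl = (μ̂ − LSL) / (3σ̂) = (167.3 − 148.7) / (3 × 6.25) = 0.9920; Cpk = min(Cpu, Cpl) = 0.6667

0.67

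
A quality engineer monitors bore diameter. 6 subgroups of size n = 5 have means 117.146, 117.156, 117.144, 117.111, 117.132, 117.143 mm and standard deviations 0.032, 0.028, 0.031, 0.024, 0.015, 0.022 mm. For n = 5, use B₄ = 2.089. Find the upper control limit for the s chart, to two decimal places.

0.05

s̄ = (0.032 + 0.028 + 0.031 + 0.024 + 0.015 + 0.022) / 6 = 0.0253
UCL_s = B₄·s̄ = 2.089 × 0.0253 = 0.0529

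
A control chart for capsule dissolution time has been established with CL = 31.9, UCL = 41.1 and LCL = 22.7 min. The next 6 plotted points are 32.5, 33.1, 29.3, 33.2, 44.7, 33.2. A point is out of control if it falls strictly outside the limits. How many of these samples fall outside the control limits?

1

Compare each point to [22.7, 41.1]: sample 5 = 44.7 > UCL.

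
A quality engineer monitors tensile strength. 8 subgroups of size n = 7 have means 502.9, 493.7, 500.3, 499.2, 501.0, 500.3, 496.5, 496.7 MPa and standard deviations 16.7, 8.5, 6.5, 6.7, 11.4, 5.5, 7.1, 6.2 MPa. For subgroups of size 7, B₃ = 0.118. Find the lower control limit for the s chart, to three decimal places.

1.012

s̄ = (16.7 + 8.5 + 6.5 + 6.7 + 11.4 + 5.5 + 7.1 + 6.2) / 8 = 8.5750
LCL_s = B₃·s̄ = 0.118 × 8.5750 = 1.0118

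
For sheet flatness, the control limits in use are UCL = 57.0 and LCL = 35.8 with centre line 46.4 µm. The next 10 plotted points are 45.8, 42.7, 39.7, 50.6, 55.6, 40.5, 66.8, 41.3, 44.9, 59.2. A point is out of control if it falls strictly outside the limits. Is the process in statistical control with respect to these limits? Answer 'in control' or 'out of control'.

out of control

Compare each point to [35.8, 57.0]: sample 7 = 66.8 > UCL; sample 10 = 59.2 > UCL.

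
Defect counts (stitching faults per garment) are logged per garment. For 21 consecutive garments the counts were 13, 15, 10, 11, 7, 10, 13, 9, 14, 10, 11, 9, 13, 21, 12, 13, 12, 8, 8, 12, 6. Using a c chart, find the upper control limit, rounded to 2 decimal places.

c̄ = (13 + 15 + 10 + 11 + 7 + 10 + 13 + 9 + 14 + 10 + 11 + 9 + 13 + 21 + 12 + 13 + 12 + 8 + 8 + 12 + 6) / 21 = 237 / 21 = 11.2857
UCL = c̄ + 3√c̄ = 11.2857 + 3 × √11.2857 = 11.2857 + 3 × 3.3594 = 21.3640

21.36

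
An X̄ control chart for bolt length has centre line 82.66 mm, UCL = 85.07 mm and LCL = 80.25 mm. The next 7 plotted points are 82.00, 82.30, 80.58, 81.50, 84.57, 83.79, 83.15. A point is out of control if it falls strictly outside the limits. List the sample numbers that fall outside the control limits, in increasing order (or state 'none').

All 7 points lie within [80.25, 85.07].

none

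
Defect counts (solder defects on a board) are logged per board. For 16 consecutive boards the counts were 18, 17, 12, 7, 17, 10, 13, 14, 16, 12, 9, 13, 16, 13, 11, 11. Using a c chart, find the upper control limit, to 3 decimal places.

c̄ = (18 + 17 + 12 + 7 + 17 + 10 + 13 + 14 + 16 + 12 + 9 + 13 + 16 + 13 + 11 + 11) / 16 = 209 / 16 = 13.0625
UCL = c̄ + 3√c̄ = 13.0625 + 3 × √13.0625 = 13.0625 + 3 × 3.6142 = 23.9051

23.905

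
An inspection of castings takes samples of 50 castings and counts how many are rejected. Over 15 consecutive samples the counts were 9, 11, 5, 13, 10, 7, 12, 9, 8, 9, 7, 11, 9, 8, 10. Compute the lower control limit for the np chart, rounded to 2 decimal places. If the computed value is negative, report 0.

0.98

p̄ = Σdᵢ / (k·n) = 138 / (15 × 50) = 0.18400
LCL = np̄ − 3·√(np̄(1−p̄)) = 9.2000 − 3 × 2.7399 = 0.9802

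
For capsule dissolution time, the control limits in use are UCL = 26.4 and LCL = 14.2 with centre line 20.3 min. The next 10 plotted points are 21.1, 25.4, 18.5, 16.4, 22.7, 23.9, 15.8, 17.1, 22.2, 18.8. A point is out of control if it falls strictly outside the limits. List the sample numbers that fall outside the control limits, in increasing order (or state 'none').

none

All 10 points lie within [14.2, 26.4].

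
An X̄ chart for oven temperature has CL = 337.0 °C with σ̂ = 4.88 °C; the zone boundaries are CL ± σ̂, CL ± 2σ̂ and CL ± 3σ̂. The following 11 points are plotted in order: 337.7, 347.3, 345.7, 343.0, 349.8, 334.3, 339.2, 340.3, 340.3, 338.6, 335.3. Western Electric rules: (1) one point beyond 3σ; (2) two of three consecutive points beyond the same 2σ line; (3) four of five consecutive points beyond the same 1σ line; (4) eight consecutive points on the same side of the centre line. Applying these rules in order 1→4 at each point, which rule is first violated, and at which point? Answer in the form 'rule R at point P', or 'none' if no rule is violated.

rule 3 at point 5

Zone of each point (C = within 1σ̂, B = 1σ̂–2σ̂, A = 2σ̂–3σ̂, * = beyond 3σ̂; sign = side of CL): 1:+C, 2:+A, 3:+B, 4:+B, 5:+A, 6:-C, 7:+C, 8:+C, 9:+C, 10:+C, 11:-C
Rule 3 (four of five consecutive points beyond the same 1σ limit) is satisfied at point 5.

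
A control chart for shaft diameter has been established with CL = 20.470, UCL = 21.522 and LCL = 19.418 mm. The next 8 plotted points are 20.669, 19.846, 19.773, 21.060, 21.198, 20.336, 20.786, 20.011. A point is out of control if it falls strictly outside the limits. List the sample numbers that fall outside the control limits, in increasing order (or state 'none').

All 8 points lie within [19.418, 21.522].

none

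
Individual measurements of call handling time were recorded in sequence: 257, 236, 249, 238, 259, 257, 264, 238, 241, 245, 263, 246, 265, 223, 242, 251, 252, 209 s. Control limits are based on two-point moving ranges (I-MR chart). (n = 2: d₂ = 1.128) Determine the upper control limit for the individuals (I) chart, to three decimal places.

X̄ = (257 + 236 + 249 + 238 + 259 + 257 + 264 + 238 + 241 + 245 + 263 + 246 + 265 + 223 + 242 + 251 + 252 + 209) / 18 = 246.3889
Moving ranges: 21, 13, 11, 21, 2, 7, 26, 3, 4, 18, 17, 19, 42, 19, 9, 1, 43; M̄R̄ = 276.0000 / 17 = 16.2353
UCL = X̄ + 3·M̄R̄/d₂ = 246.3889 + 3 × 16.2353 / 1.128 = 289.5679

289.568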